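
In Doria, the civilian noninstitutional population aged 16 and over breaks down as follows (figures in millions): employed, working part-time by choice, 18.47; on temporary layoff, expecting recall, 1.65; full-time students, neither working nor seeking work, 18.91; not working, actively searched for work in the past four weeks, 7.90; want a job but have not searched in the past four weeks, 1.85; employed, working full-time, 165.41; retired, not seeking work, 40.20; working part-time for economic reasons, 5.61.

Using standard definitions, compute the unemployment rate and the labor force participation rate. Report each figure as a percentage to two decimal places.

Employed = 18.47 + 165.41 + 5.61 = 189.49 million (anyone who worked, including part-time for economic reasons, counts as employed).
Unemployed = 1.65 + 7.90 = 9.55 million (jobless and actively searching, or on temporary layoff).
Labor force = 189.49 + 9.55 = 199.04 million.
Not in labor force = 18.91 + 1.85 + 40.20 = 60.96 million (those not working and not actively searching are outside the labor force — including those who want a job but have given up searching).
Civilian working-age population = 199.04 + 60.96 = 260.00 million.
Unemployment rate = 9.55 / 199.04 = 4.80%.
Labor force participation rate = 199.04 / 260.00 = 76.55%.

Unemployment rate ≈ 4.80%; labor force participation rate ≈ 76.55%.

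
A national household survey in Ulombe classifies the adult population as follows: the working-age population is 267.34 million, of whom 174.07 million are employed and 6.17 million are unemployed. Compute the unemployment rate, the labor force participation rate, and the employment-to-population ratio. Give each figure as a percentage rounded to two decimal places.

Labor force = employed + unemployed = 174.07 + 6.17 = 180.24 million.
Unemployment rate = 6.17 / 180.24 = 3.42%.
Labor force participation rate = 180.24 / 267.34 = 67.42%.
Employment-population ratio = 174.07 / 267.34 = 65.11%.

Unemployment rate ≈ 3.42%; labor force participation rate ≈ 67.42%; employment-population ratio ≈ 65.11%.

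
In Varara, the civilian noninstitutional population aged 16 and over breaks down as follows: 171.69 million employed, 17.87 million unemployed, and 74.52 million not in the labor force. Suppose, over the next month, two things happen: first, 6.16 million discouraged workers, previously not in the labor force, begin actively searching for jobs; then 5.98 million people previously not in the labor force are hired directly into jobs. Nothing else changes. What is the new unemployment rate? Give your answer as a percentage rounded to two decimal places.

New unemployment rate ≈ 11.91%.

Initially, labor force = 171.69 + 17.87 = 189.56 million, so u = 17.87/189.56 = 9.43%.
After the first change, unemployed and labor force both rise by 6.16 → E = 171.69, U = 24.03, labor force = 195.72 million.
After the second change, employed and labor force both rise by 5.98; unemployed unchanged → E = 177.67, U = 24.03, labor force = 201.70 million.
New unemployment rate = 24.03 / 201.70 = 11.91%.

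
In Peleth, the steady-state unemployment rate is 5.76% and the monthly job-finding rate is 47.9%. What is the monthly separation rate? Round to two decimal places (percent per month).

From u* = s/(s+f): s = u·f/(1−u).
s = 0.0576 × 47.9 / (1 − 0.0576) = 2.7590 / 0.9424 ≈ 2.93% per month.

Separation rate ≈ 2.93% per month.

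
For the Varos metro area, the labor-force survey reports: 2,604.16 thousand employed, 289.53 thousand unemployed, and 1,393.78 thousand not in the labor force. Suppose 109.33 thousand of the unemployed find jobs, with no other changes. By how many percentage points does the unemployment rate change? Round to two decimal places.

The unemployment rate changes by −3.78 percentage points.

Initially, labor force = 2,604.16 + 289.53 = 2,893.69 thousand, so u = 289.53/2,893.69 = 10.01%.
After the change, unemployed falls and employed rises by 109.33; labor force unchanged → E = 2,713.49, U = 180.20, labor force = 2,893.69 thousand.
New unemployment rate = 180.20 / 2,893.69 = 6.23%.
Change = 6.23% − 10.01% = −3.78 percentage points.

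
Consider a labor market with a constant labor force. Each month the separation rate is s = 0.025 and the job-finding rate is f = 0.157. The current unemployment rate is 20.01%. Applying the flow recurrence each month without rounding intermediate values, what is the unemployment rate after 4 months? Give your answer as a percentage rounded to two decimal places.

With a fixed labor force, u_{t+1} = u_t + s·(1−u_t) − f·u_t = u_t·(1−s−f) + s.
Here 1−s−f = 0.818 and s = 0.025.
u_1 = 0.200100 × 0.818 + 0.025 = 0.188682.
u_2 = 0.188682 × 0.818 + 0.025 = 0.179342.
u_3 = 0.179342 × 0.818 + 0.025 = 0.171702.
u_4 = 0.171702 × 0.818 + 0.025 = 0.165452.

Unemployment rate after four months ≈ 16.55%.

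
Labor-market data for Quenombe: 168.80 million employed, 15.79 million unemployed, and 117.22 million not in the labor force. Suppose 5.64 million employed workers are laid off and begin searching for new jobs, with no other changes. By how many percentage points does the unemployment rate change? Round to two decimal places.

The unemployment rate changes by +3.06 percentage points.

Initially, labor force = 168.80 + 15.79 = 184.59 million, so u = 15.79/184.59 = 8.55%.
After the change, employed falls and unemployed rises by 5.64; labor force unchanged → E = 163.16, U = 21.43, labor force = 184.59 million.
New unemployment rate = 21.43 / 184.59 = 11.61%.
Change = 11.61% − 8.55% = +3.06 percentage points.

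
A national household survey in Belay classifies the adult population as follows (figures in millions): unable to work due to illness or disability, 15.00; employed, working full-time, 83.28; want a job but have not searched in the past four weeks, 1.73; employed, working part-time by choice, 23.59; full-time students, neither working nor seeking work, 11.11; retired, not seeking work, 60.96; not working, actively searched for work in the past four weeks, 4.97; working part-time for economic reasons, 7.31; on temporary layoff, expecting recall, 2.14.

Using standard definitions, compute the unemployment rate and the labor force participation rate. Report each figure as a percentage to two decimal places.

Unemployment rate ≈ 5.86%; labor force participation rate ≈ 57.73%.

Employed = 83.28 + 23.59 + 7.31 = 114.18 million (anyone who worked, including part-time for economic reasons, counts as employed).
Unemployed = 4.97 + 2.14 = 7.11 million (jobless and actively searching, or on temporary layoff).
Labor force = 114.18 + 7.11 = 121.29 million.
Not in labor force = 15.00 + 1.73 + 11.11 + 60.96 = 88.80 million (those not working and not actively searching are outside the labor force — including those who want a job but have given up searching).
Civilian working-age population = 121.29 + 88.80 = 210.09 million.
Unemployment rate = 7.11 / 121.29 = 5.86%.
Labor force participation rate = 121.29 / 210.09 = 57.73%.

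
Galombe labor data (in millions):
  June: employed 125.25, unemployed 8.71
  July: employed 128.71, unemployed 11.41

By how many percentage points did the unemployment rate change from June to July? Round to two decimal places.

June: labor force = 125.25 + 8.71 = 133.96; u = 8.71/133.96 = 6.50%.
July: labor force = 128.71 + 11.41 = 140.12; u = 11.41/140.12 = 8.14%.
Change = 8.14% − 6.50% = +1.64 pp.

The unemployment rate changed by +1.64 percentage points.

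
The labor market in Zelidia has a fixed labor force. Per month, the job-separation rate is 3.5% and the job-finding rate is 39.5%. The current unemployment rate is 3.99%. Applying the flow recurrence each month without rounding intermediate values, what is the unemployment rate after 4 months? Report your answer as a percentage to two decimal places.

With a fixed labor force, u_{t+1} = u_t + s·(1−u_t) − f·u_t = u_t·(1−s−f) + s.
Here 1−s−f = 0.570 and s = 0.035.
u_1 = 0.039900 × 0.570 + 0.035 = 0.057743.
u_2 = 0.057743 × 0.570 + 0.035 = 0.067914.
u_3 = 0.067914 × 0.570 + 0.035 = 0.073711.
u_4 = 0.073711 × 0.570 + 0.035 = 0.077015.

Unemployment rate after four months ≈ 7.70%.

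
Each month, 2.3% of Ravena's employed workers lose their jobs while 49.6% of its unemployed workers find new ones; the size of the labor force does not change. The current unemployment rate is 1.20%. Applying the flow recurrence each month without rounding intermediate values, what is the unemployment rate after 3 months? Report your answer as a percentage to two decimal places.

With a fixed labor force, u_{t+1} = u_t + s·(1−u_t) − f·u_t = u_t·(1−s−f) + s.
Here 1−s−f = 0.481 and s = 0.023.
u_1 = 0.012000 × 0.481 + 0.023 = 0.028772.
u_2 = 0.028772 × 0.481 + 0.023 = 0.036839.
u_3 = 0.036839 × 0.481 + 0.023 = 0.040720.

Unemployment rate after three months ≈ 4.07%.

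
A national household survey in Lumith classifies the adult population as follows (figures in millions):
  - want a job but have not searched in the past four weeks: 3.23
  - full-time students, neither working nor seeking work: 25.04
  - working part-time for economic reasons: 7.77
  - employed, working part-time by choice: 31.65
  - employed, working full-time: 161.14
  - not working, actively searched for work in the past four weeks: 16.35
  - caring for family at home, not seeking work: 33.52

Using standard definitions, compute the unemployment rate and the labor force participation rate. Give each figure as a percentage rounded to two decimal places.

Unemployment rate ≈ 7.54%; labor force participation rate ≈ 77.83%.

Employed = 7.77 + 31.65 + 161.14 = 200.56 million (anyone who worked, including part-time for economic reasons, counts as employed).
Unemployed = 16.35 million.
Labor force = 200.56 + 16.35 = 216.91 million.
Not in labor force = 3.23 + 25.04 + 33.52 = 61.79 million (those not working and not actively searching are outside the labor force — including those who want a job but have given up searching).
Civilian working-age population = 216.91 + 61.79 = 278.70 million.
Unemployment rate = 16.35 / 216.91 = 7.54%.
Labor force participation rate = 216.91 / 278.70 = 77.83%.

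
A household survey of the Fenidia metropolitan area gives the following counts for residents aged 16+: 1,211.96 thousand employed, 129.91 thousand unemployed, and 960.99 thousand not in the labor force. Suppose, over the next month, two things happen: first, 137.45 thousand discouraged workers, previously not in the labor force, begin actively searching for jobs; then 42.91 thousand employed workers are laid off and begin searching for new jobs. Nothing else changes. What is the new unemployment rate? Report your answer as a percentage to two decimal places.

Initially, labor force = 1,211.96 + 129.91 = 1,341.87 thousand, so u = 129.91/1,341.87 = 9.68%.
After the first change, unemployed and labor force both rise by 137.45 → E = 1,211.96, U = 267.36, labor force = 1,479.32 thousand.
After the second change, employed falls and unemployed rises by 42.91; labor force unchanged → E = 1,169.05, U = 310.27, labor force = 1,479.32 thousand.
New unemployment rate = 310.27 / 1,479.32 = 20.97%.

New unemployment rate ≈ 20.97%.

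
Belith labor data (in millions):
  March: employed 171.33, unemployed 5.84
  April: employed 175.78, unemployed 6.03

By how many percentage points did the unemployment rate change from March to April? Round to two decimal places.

March: labor force = 171.33 + 5.84 = 177.17; u = 5.84/177.17 = 3.30%.
April: labor force = 175.78 + 6.03 = 181.81; u = 6.03/181.81 = 3.32%.
Change = 3.32% − 3.30% = +0.02 pp.

The unemployment rate changed by +0.02 percentage points.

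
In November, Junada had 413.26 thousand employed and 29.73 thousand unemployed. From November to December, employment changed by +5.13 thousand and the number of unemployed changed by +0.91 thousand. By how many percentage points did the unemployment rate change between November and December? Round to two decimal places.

The unemployment rate changed by +0.11 percentage points.

November: labor force = 413.26 + 29.73 = 442.99; u = 29.73/442.99 = 6.71%.
December: labor force = 418.39 + 30.64 = 449.03; u = 30.64/449.03 = 6.82%.
Change = 6.82% − 6.71% = +0.11 pp.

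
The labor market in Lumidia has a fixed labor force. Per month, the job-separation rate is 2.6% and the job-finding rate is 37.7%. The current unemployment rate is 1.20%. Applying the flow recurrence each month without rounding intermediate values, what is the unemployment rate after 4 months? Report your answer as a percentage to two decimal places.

Unemployment rate after four months ≈ 5.78%.

With a fixed labor force, u_{t+1} = u_t + s·(1−u_t) − f·u_t = u_t·(1−s−f) + s.
Here 1−s−f = 0.597 and s = 0.026.
u_1 = 0.012000 × 0.597 + 0.026 = 0.033164.
u_2 = 0.033164 × 0.597 + 0.026 = 0.045799.
u_3 = 0.045799 × 0.597 + 0.026 = 0.053342.
u_4 = 0.053342 × 0.597 + 0.026 = 0.057845.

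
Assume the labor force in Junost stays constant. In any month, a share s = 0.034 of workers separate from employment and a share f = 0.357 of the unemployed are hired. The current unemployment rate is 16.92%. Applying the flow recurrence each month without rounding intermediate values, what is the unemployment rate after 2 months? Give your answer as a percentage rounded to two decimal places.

With a fixed labor force, u_{t+1} = u_t + s·(1−u_t) − f·u_t = u_t·(1−s−f) + s.
Here 1−s−f = 0.609 and s = 0.034.
u_1 = 0.169200 × 0.609 + 0.034 = 0.137043.
u_2 = 0.137043 × 0.609 + 0.034 = 0.117459.

Unemployment rate after two months ≈ 11.75%.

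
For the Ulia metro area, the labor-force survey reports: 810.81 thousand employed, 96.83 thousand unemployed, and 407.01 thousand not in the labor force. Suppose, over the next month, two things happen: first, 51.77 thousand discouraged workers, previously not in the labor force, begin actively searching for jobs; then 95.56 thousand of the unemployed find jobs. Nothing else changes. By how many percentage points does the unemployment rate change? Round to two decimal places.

Initially, labor force = 810.81 + 96.83 = 907.64 thousand, so u = 96.83/907.64 = 10.67%.
After the first change, unemployed and labor force both rise by 51.77 → E = 810.81, U = 148.60, labor force = 959.41 thousand.
After the second change, unemployed falls and employed rises by 95.56; labor force unchanged → E = 906.37, U = 53.04, labor force = 959.41 thousand.
New unemployment rate = 53.04 / 959.41 = 5.53%.
Change = 5.53% − 10.67% = −5.14 percentage points.

The unemployment rate changes by −5.14 percentage points.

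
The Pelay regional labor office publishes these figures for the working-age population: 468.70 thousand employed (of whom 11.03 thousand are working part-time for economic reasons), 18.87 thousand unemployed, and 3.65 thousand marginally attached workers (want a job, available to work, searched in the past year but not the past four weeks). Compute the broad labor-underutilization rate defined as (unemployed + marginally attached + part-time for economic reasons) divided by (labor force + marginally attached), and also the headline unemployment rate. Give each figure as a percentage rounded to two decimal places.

Labor force = 468.70 + 18.87 = 487.57 thousand.
Numerator = 18.87 + 3.65 + 11.03 = 33.55 thousand.
Denominator = 487.57 + 3.65 = 491.22 thousand.
Broad rate = 33.55 / 491.22 = 6.83%.
Headline unemployment rate = 18.87 / 487.57 = 3.87%.

Broad underutilization rate ≈ 6.83%; headline unemployment rate ≈ 3.87%.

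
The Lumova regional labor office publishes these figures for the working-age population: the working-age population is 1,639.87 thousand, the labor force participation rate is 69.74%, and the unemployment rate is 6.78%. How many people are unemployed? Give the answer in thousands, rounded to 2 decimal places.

Labor force = 0.6974 × 1,639.87 = 1,143.65 thousand.
Unemployed = 0.0678 × 1,143.65 ≈ 77.54 thousand.

About 77.54 thousand are unemployed.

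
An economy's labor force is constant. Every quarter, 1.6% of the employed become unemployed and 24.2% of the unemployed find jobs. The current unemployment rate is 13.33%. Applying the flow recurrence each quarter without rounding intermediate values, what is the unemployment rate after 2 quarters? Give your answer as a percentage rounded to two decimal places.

With a fixed labor force, u_{t+1} = u_t + s·(1−u_t) − f·u_t = u_t·(1−s−f) + s.
Here 1−s−f = 0.742 and s = 0.016.
u_1 = 0.133300 × 0.742 + 0.016 = 0.114909.
u_2 = 0.114909 × 0.742 + 0.016 = 0.101262.

Unemployment rate after two quarters ≈ 10.13%.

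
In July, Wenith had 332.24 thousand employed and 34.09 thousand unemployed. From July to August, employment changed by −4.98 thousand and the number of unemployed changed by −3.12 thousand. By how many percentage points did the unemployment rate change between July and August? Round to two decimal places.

The unemployment rate changed by −0.66 percentage points.

July: labor force = 332.24 + 34.09 = 366.33; u = 34.09/366.33 = 9.31%.
August: labor force = 327.26 + 30.97 = 358.23; u = 30.97/358.23 = 8.65%.
Change = 8.65% − 9.31% = −0.66 pp.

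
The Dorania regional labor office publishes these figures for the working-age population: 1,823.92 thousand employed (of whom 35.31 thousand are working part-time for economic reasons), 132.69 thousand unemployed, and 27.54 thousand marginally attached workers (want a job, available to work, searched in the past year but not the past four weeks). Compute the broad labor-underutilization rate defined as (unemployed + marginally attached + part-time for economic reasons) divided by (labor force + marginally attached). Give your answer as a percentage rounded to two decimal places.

Broad underutilization rate ≈ 9.86%.

Labor force = 1,823.92 + 132.69 = 1,956.61 thousand.
Numerator = 132.69 + 27.54 + 35.31 = 195.54 thousand.
Denominator = 1,956.61 + 27.54 = 1,984.15 thousand.
Broad rate = 195.54 / 1,984.15 = 9.86%.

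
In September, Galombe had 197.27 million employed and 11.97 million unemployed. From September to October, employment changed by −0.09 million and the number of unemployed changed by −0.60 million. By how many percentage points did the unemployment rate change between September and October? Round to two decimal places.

September: labor force = 197.27 + 11.97 = 209.24; u = 11.97/209.24 = 5.72%.
October: labor force = 197.18 + 11.37 = 208.55; u = 11.37/208.55 = 5.45%.
Change = 5.45% − 5.72% = −0.27 pp.

The unemployment rate changed by −0.27 percentage points.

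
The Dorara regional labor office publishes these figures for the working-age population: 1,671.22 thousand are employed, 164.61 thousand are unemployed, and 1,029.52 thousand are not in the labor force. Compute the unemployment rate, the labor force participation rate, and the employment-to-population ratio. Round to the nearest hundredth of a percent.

Unemployment rate ≈ 8.97%; labor force participation rate ≈ 64.07%; employment-population ratio ≈ 58.33%.

Labor force = employed + unemployed = 1,671.22 + 164.61 = 1,835.83 thousand.
Working-age population = 1,835.83 + 1,029.52 = 2,865.35 thousand.
Unemployment rate = 164.61 / 1,835.83 = 8.97%.
Labor force participation rate = 1,835.83 / 2,865.35 = 64.07%.
Employment-population ratio = 1,671.22 / 2,865.35 = 58.33%.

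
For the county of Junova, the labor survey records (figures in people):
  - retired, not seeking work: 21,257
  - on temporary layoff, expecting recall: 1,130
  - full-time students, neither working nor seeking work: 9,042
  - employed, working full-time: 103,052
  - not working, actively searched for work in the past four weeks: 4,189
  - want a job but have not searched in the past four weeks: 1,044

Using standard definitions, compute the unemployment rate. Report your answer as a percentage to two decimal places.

Unemployment rate ≈ 4.91%.

Employed = 103,052.
Unemployed = 1,130 + 4,189 = 5,319 (jobless and actively searching, or on temporary layoff).
Labor force = 103,052 + 5,319 = 108,371.
Unemployment rate = 5,319 / 108,371 = 4.91%.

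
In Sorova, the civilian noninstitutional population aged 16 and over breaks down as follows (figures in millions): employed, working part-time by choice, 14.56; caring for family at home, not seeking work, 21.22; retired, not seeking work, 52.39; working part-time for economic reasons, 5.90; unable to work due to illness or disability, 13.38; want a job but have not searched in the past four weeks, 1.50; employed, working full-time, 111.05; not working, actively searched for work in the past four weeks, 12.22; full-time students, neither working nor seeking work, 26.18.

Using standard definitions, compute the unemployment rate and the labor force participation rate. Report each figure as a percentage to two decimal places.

Employed = 14.56 + 5.90 + 111.05 = 131.51 million (anyone who worked, including part-time for economic reasons, counts as employed).
Unemployed = 12.22 million.
Labor force = 131.51 + 12.22 = 143.73 million.
Not in labor force = 21.22 + 52.39 + 13.38 + 1.50 + 26.18 = 114.67 million (those not working and not actively searching are outside the labor force — including those who want a job but have given up searching).
Civilian working-age population = 143.73 + 114.67 = 258.40 million.
Unemployment rate = 12.22 / 143.73 = 8.50%.
Labor force participation rate = 143.73 / 258.40 = 55.62%.

Unemployment rate ≈ 8.50%; labor force participation rate ≈ 55.62%.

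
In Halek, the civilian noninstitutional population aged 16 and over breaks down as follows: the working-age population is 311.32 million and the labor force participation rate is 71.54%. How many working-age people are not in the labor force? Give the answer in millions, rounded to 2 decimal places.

Share not in the labor force = 1 − 0.7154 = 0.2846.
Not in labor force = 0.2846 × 311.32 ≈ 88.60 million.

About 88.60 million are not in the labor force.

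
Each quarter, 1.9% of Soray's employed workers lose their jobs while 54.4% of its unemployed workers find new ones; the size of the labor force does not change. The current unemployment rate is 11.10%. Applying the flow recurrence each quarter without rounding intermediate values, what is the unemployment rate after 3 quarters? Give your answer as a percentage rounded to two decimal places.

Unemployment rate after three quarters ≈ 4.02%.

With a fixed labor force, u_{t+1} = u_t + s·(1−u_t) − f·u_t = u_t·(1−s−f) + s.
Here 1−s−f = 0.437 and s = 0.019.
u_1 = 0.111000 × 0.437 + 0.019 = 0.067507.
u_2 = 0.067507 × 0.437 + 0.019 = 0.048501.
u_3 = 0.048501 × 0.437 + 0.019 = 0.040195.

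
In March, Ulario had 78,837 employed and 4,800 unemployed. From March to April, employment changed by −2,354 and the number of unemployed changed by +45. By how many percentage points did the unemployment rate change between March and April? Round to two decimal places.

The unemployment rate changed by +0.22 percentage points.

March: labor force = 78,837 + 4,800 = 83,637; u = 4,800/83,637 = 5.74%.
April: labor force = 76,483 + 4,845 = 81,328; u = 4,845/81,328 = 5.96%.
Change = 5.96% − 5.74% = +0.22 pp.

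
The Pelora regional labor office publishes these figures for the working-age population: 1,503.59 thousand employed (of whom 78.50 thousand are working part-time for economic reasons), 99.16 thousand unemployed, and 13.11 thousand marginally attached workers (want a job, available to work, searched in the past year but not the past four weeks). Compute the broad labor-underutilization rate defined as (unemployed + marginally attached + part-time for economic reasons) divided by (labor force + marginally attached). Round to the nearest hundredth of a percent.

Labor force = 1,503.59 + 99.16 = 1,602.75 thousand.
Numerator = 99.16 + 13.11 + 78.50 = 190.77 thousand.
Denominator = 1,602.75 + 13.11 = 1,615.86 thousand.
Broad rate = 190.77 / 1,615.86 = 11.81%.

Broad underutilization rate ≈ 11.81%.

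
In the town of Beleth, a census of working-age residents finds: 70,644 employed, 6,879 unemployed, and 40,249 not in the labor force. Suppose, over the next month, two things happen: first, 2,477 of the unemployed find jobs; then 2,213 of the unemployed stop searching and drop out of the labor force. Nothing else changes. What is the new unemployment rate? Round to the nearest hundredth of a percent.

New unemployment rate ≈ 2.91%.

Initially, labor force = 70,644 + 6,879 = 77,523, so u = 6,879/77,523 = 8.87%.
After the first change, unemployed falls and employed rises by 2,477; labor force unchanged → E = 73,121, U = 4,402, labor force = 77,523.
After the second change, unemployed and labor force both fall by 2,213 → E = 73,121, U = 2,189, labor force = 75,310.
New unemployment rate = 2,189 / 75,310 = 2.91%.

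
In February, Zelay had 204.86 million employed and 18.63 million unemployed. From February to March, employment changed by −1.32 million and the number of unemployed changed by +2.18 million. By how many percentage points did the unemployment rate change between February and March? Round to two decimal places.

February: labor force = 204.86 + 18.63 = 223.49; u = 18.63/223.49 = 8.34%.
March: labor force = 203.54 + 20.81 = 224.35; u = 20.81/224.35 = 9.28%.
Change = 9.28% − 8.34% = +0.94 pp.

The unemployment rate changed by +0.94 percentage points.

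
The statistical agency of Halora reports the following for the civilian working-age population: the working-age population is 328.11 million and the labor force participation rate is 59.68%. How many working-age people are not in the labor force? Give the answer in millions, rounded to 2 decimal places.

About 132.29 million are not in the labor force.

Share not in the labor force = 1 − 0.5968 = 0.4032.
Not in labor force = 0.4032 × 328.11 ≈ 132.29 million.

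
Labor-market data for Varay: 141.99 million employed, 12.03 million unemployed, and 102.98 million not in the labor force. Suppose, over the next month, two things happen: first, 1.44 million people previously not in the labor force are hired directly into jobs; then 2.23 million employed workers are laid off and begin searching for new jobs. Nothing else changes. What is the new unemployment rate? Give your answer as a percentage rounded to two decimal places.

New unemployment rate ≈ 9.17%.

Initially, labor force = 141.99 + 12.03 = 154.02 million, so u = 12.03/154.02 = 7.81%.
After the first change, employed and labor force both rise by 1.44; unemployed unchanged → E = 143.43, U = 12.03, labor force = 155.46 million.
After the second change, employed falls and unemployed rises by 2.23; labor force unchanged → E = 141.20, U = 14.26, labor force = 155.46 million.
New unemployment rate = 14.26 / 155.46 = 9.17%.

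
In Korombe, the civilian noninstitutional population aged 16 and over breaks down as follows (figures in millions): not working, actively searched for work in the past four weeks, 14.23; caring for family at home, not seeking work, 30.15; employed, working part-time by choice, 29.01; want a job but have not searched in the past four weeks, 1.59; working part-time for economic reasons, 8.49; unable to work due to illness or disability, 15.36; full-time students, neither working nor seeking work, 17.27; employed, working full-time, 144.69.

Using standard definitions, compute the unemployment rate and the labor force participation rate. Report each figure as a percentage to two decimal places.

Employed = 29.01 + 8.49 + 144.69 = 182.19 million (anyone who worked, including part-time for economic reasons, counts as employed).
Unemployed = 14.23 million.
Labor force = 182.19 + 14.23 = 196.42 million.
Not in labor force = 30.15 + 1.59 + 15.36 + 17.27 = 64.37 million (those not working and not actively searching are outside the labor force — including those who want a job but have given up searching).
Civilian working-age population = 196.42 + 64.37 = 260.79 million.
Unemployment rate = 14.23 / 196.42 = 7.24%.
Labor force participation rate = 196.42 / 260.79 = 75.32%.

Unemployment rate ≈ 7.24%; labor force participation rate ≈ 75.32%.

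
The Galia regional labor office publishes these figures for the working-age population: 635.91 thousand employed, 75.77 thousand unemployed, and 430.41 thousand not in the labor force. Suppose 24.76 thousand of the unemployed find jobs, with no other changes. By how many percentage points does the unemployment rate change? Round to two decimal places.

Initially, labor force = 635.91 + 75.77 = 711.68 thousand, so u = 75.77/711.68 = 10.65%.
After the change, unemployed falls and employed rises by 24.76; labor force unchanged → E = 660.67, U = 51.01, labor force = 711.68 thousand.
New unemployment rate = 51.01 / 711.68 = 7.17%.
Change = 7.17% − 10.65% = −3.48 percentage points.

The unemployment rate changes by −3.48 percentage points.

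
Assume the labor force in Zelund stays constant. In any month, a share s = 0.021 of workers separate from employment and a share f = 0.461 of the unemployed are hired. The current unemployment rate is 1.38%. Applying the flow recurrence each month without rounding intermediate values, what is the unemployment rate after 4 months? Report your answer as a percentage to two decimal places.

Unemployment rate after four months ≈ 4.14%.

With a fixed labor force, u_{t+1} = u_t + s·(1−u_t) − f·u_t = u_t·(1−s−f) + s.
Here 1−s−f = 0.518 and s = 0.021.
u_1 = 0.013800 × 0.518 + 0.021 = 0.028148.
u_2 = 0.028148 × 0.518 + 0.021 = 0.035581.
u_3 = 0.035581 × 0.518 + 0.021 = 0.039431.
u_4 = 0.039431 × 0.518 + 0.021 = 0.041425.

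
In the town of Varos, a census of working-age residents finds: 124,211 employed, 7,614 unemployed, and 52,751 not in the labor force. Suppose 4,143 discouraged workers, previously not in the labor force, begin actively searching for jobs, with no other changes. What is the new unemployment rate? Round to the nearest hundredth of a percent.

New unemployment rate ≈ 8.65%.

Initially, labor force = 124,211 + 7,614 = 131,825, so u = 7,614/131,825 = 5.78%.
After the change, unemployed and labor force both rise by 4,143 → E = 124,211, U = 11,757, labor force = 135,968.
New unemployment rate = 11,757 / 135,968 = 8.65%.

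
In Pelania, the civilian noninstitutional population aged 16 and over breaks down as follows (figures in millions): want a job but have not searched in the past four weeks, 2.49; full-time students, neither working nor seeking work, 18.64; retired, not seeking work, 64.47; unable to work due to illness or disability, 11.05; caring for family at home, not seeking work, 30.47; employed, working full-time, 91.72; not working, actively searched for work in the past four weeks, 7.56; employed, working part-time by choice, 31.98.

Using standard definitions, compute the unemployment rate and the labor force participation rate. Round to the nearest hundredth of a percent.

Employed = 91.72 + 31.98 = 123.70 million.
Unemployed = 7.56 million.
Labor force = 123.70 + 7.56 = 131.26 million.
Not in labor force = 2.49 + 18.64 + 64.47 + 11.05 + 30.47 = 127.12 million (those not working and not actively searching are outside the labor force — including those who want a job but have given up searching).
Civilian working-age population = 131.26 + 127.12 = 258.38 million.
Unemployment rate = 7.56 / 131.26 = 5.76%.
Labor force participation rate = 131.26 / 258.38 = 50.80%.

Unemployment rate ≈ 5.76%; labor force participation rate ≈ 50.80%.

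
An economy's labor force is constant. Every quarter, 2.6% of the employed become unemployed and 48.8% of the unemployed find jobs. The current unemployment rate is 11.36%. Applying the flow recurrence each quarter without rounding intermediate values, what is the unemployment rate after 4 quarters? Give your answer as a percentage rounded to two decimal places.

With a fixed labor force, u_{t+1} = u_t + s·(1−u_t) − f·u_t = u_t·(1−s−f) + s.
Here 1−s−f = 0.486 and s = 0.026.
u_1 = 0.113600 × 0.486 + 0.026 = 0.081210.
u_2 = 0.081210 × 0.486 + 0.026 = 0.065468.
u_3 = 0.065468 × 0.486 + 0.026 = 0.057817.
u_4 = 0.057817 × 0.486 + 0.026 = 0.054099.

Unemployment rate after four quarters ≈ 5.41%.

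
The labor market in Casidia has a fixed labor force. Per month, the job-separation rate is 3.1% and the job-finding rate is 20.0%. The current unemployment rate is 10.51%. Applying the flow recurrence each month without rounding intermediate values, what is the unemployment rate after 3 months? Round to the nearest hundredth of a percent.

With a fixed labor force, u_{t+1} = u_t + s·(1−u_t) − f·u_t = u_t·(1−s−f) + s.
Here 1−s−f = 0.769 and s = 0.031.
u_1 = 0.105100 × 0.769 + 0.031 = 0.111822.
u_2 = 0.111822 × 0.769 + 0.031 = 0.116991.
u_3 = 0.116991 × 0.769 + 0.031 = 0.120966.

Unemployment rate after three months ≈ 12.10%.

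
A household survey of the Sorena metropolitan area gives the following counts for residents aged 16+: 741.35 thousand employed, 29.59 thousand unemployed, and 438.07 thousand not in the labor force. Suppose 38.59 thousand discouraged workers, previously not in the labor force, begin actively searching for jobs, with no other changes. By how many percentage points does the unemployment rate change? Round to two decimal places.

The unemployment rate changes by +4.58 percentage points.

Initially, labor force = 741.35 + 29.59 = 770.94 thousand, so u = 29.59/770.94 = 3.84%.
After the change, unemployed and labor force both rise by 38.59 → E = 741.35, U = 68.18, labor force = 809.53 thousand.
New unemployment rate = 68.18 / 809.53 = 8.42%.
Change = 8.42% − 3.84% = +4.58 percentage points.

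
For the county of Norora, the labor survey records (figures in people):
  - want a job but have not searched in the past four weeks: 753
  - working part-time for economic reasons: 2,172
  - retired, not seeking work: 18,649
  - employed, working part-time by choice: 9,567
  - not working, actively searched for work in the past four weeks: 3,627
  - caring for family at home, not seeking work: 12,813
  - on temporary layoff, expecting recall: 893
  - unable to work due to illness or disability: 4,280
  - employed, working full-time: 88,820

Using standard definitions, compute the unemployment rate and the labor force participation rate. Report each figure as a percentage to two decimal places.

Employed = 2,172 + 9,567 + 88,820 = 100,559 (anyone who worked, including part-time for economic reasons, counts as employed).
Unemployed = 3,627 + 893 = 4,520 (jobless and actively searching, or on temporary layoff).
Labor force = 100,559 + 4,520 = 105,079.
Not in labor force = 753 + 18,649 + 12,813 + 4,280 = 36,495 (those not working and not actively searching are outside the labor force — including those who want a job but have given up searching).
Civilian working-age population = 105,079 + 36,495 = 141,574.
Unemployment rate = 4,520 / 105,079 = 4.30%.
Labor force participation rate = 105,079 / 141,574 = 74.22%.

Unemployment rate ≈ 4.30%; labor force participation rate ≈ 74.22%.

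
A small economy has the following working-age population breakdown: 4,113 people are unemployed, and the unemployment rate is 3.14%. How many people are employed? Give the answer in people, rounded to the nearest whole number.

About 126,874 are employed.

Labor force = U / u = 4,113 / 0.0314 ≈ 130,987.
Employed = labor force − unemployed = 130,987 − 4,113 = 126,874.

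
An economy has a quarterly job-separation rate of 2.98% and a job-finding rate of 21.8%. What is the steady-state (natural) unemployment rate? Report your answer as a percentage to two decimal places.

At steady state the flows balance: s·E = f·U, so U/(E+U) = s/(s+f).
u* = 2.98 / (2.98 + 21.8) = 2.98 / 24.78 = 12.03%.

Steady-state unemployment rate ≈ 12.03%.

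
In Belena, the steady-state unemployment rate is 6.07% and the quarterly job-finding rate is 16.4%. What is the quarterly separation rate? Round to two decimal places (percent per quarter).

From u* = s/(s+f): s = u·f/(1−u).
s = 0.0607 × 16.4 / (1 − 0.0607) = 0.9955 / 0.9393 ≈ 1.06% per quarter.

Separation rate ≈ 1.06% per quarter.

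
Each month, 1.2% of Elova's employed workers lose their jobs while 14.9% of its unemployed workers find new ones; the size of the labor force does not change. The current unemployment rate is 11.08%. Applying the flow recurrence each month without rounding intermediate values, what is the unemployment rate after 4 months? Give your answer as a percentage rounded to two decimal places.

With a fixed labor force, u_{t+1} = u_t + s·(1−u_t) − f·u_t = u_t·(1−s−f) + s.
Here 1−s−f = 0.839 and s = 0.012.
u_1 = 0.110800 × 0.839 + 0.012 = 0.104961.
u_2 = 0.104961 × 0.839 + 0.012 = 0.100062.
u_3 = 0.100062 × 0.839 + 0.012 = 0.095952.
u_4 = 0.095952 × 0.839 + 0.012 = 0.092504.

Unemployment rate after four months ≈ 9.25%.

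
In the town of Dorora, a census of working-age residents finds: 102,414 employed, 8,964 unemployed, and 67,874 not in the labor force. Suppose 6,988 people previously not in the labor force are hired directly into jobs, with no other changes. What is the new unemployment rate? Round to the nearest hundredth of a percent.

Initially, labor force = 102,414 + 8,964 = 111,378, so u = 8,964/111,378 = 8.05%.
After the change, employed and labor force both rise by 6,988; unemployed unchanged → E = 109,402, U = 8,964, labor force = 118,366.
New unemployment rate = 8,964 / 118,366 = 7.57%.

New unemployment rate ≈ 7.57%.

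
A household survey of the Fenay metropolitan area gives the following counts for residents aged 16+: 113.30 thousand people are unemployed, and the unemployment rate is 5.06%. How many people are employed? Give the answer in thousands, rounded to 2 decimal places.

About 2,125.83 thousand are employed.

Labor force = U / u = 113.30 / 0.0506 ≈ 2,239.13 thousand.
Employed = labor force − unemployed = 2,239.13 − 113.30 = 2,125.83 thousand.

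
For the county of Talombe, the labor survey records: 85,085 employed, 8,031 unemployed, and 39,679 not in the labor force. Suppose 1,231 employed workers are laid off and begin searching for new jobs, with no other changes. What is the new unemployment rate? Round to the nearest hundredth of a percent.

Initially, labor force = 85,085 + 8,031 = 93,116, so u = 8,031/93,116 = 8.62%.
After the change, employed falls and unemployed rises by 1,231; labor force unchanged → E = 83,854, U = 9,262, labor force = 93,116.
New unemployment rate = 9,262 / 93,116 = 9.95%.

New unemployment rate ≈ 9.95%.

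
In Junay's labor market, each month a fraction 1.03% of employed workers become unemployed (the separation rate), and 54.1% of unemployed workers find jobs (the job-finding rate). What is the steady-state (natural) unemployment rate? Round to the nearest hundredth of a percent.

Steady-state unemployment rate ≈ 1.87%.

At steady state the flows balance: s·E = f·U, so U/(E+U) = s/(s+f).
u* = 1.03 / (1.03 + 54.1) = 1.03 / 55.13 = 1.87%.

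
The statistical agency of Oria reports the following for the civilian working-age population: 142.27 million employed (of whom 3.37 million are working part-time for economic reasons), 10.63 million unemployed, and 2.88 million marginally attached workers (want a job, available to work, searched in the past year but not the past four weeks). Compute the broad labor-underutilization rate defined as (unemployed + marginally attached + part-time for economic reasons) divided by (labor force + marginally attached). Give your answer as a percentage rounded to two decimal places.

Broad underutilization rate ≈ 10.84%.

Labor force = 142.27 + 10.63 = 152.90 million.
Numerator = 10.63 + 2.88 + 3.37 = 16.88 million.
Denominator = 152.90 + 2.88 = 155.78 million.
Broad rate = 16.88 / 155.78 = 10.84%.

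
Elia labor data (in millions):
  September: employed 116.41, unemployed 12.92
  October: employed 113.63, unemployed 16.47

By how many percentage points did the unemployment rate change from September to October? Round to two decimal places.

September: labor force = 116.41 + 12.92 = 129.33; u = 12.92/129.33 = 9.99%.
October: labor force = 113.63 + 16.47 = 130.10; u = 16.47/130.10 = 12.66%.
Change = 12.66% − 9.99% = +2.67 pp.

The unemployment rate changed by +2.67 percentage points.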